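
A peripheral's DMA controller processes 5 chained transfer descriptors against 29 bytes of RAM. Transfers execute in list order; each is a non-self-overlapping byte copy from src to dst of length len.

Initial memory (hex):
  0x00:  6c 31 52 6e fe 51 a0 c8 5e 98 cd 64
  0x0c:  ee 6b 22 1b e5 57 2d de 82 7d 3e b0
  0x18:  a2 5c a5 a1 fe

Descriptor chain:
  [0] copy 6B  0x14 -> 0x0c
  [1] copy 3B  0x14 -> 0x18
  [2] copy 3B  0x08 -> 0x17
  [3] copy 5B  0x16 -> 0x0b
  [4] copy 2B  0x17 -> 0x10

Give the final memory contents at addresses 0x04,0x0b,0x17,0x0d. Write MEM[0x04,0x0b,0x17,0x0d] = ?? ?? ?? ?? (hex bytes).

  after D0: wrote 6B at 0x0c = 827d3eb0a25c
  after D1: wrote 3B at 0x18 = 827d3e
  after D2: wrote 3B at 0x17 = 5e98cd
  after D3: wrote 5B at 0x0b = 3e5e98cd3e
  after D4: wrote 2B at 0x10 = 5e98
query mem[0x04]=0xfe, mem[0x0b]=0x3e, mem[0x17]=0x5e, mem[0x0d]=0x98

MEM[0x04,0x0b,0x17,0x0d] = fe 3e 5e 98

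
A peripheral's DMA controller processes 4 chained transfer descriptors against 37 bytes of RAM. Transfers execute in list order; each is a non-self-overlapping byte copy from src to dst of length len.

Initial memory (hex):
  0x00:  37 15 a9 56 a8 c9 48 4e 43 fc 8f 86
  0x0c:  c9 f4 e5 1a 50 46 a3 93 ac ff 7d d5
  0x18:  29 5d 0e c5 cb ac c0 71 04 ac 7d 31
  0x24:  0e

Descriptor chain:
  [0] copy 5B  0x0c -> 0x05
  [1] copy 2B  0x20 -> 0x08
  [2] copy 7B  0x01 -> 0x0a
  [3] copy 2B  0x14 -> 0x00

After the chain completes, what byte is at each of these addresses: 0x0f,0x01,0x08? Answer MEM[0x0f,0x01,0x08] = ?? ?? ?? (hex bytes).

[0] 0x0c->0x05 len=5 : c9 f4 e5 1a 50
[1] 0x20->0x08 len=2 : 04 ac
[2] 0x01->0x0a len=7 : 15 a9 56 a8 c9 f4 e5
[3] 0x14->0x00 len=2 : ac ff
query mem[0x0f]=0xf4, mem[0x01]=0xff, mem[0x08]=0x04

MEM[0x0f,0x01,0x08] = f4 ff 04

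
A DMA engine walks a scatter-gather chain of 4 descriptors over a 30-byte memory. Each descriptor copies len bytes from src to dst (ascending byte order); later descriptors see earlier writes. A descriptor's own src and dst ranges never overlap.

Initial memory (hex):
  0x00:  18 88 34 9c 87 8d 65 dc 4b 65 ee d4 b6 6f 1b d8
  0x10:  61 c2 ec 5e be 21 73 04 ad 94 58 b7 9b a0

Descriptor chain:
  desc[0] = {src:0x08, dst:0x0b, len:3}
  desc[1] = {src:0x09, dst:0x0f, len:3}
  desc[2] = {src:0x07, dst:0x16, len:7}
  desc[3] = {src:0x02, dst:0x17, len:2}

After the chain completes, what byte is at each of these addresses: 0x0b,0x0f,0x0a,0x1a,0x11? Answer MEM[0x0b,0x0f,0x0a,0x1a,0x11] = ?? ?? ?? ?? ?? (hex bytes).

MEM[0x0b,0x0f,0x0a,0x1a,0x11] = 4b 65 ee 4b 4b

#0 dst[0x0b+3] := {0x4b,0x65,0xee}
#1 dst[0x0f+3] := {0x65,0xee,0x4b}
#2 dst[0x16+7] := {0xdc,0x4b,0x65,0xee,0x4b,0x65,0xee}
#3 dst[0x17+2] := {0x34,0x9c}
query mem[0x0b]=0x4b, mem[0x0f]=0x65, mem[0x0a]=0xee, mem[0x1a]=0x4b, mem[0x11]=0x4b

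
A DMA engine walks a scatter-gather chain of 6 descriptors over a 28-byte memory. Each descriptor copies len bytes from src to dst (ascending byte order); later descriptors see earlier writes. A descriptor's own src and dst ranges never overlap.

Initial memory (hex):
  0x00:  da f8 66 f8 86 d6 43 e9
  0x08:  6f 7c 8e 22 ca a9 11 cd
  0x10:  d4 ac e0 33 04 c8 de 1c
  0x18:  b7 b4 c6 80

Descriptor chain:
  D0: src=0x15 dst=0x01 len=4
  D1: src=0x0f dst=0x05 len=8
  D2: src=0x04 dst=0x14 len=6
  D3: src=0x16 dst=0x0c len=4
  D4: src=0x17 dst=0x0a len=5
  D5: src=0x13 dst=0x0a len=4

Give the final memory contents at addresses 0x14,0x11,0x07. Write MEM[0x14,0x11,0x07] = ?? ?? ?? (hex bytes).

MEM[0x14,0x11,0x07] = b7 ac ac

#0 dst[0x01+4] := {0xc8,0xde,0x1c,0xb7}
#1 dst[0x05+8] := {0xcd,0xd4,0xac,0xe0,0x33,0x04,0xc8,0xde}
#2 dst[0x14+6] := {0xb7,0xcd,0xd4,0xac,0xe0,0x33}
#3 dst[0x0c+4] := {0xd4,0xac,0xe0,0x33}
#4 dst[0x0a+5] := {0xac,0xe0,0x33,0xc6,0x80}
#5 dst[0x0a+4] := {0x33,0xb7,0xcd,0xd4}
query mem[0x14]=0xb7, mem[0x11]=0xac, mem[0x07]=0xac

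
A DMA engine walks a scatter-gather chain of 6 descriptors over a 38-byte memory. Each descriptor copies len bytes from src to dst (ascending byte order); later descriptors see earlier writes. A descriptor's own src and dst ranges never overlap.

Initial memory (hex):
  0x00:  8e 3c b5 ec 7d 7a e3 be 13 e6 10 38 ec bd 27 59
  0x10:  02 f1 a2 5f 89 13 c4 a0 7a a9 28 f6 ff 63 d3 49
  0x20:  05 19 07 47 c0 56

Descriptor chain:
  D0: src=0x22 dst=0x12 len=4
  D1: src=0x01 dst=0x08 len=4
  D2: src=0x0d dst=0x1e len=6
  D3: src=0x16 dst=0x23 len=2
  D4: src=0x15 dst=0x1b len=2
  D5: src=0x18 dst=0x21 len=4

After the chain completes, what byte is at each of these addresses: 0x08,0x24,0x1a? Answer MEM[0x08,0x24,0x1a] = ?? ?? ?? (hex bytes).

MEM[0x08,0x24,0x1a] = 3c 56 28

#0 dst[0x12+4] := {0x07,0x47,0xc0,0x56}
#1 dst[0x08+4] := {0x3c,0xb5,0xec,0x7d}
#2 dst[0x1e+6] := {0xbd,0x27,0x59,0x02,0xf1,0x07}
#3 dst[0x23+2] := {0xc4,0xa0}
#4 dst[0x1b+2] := {0x56,0xc4}
#5 dst[0x21+4] := {0x7a,0xa9,0x28,0x56}
query mem[0x08]=0x3c, mem[0x24]=0x56, mem[0x1a]=0x28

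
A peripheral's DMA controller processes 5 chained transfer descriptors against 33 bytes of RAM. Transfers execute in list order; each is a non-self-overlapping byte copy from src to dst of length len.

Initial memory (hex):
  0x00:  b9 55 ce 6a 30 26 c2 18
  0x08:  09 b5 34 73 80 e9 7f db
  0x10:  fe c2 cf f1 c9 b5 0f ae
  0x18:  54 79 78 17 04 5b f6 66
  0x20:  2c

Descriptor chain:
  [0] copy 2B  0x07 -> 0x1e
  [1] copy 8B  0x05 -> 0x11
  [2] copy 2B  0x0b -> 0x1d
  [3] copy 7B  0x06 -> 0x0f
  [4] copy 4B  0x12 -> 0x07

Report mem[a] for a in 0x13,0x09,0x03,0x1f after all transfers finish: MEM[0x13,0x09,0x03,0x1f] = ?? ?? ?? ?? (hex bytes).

[0] 0x07->0x1e len=2 : 18 09
[1] 0x05->0x11 len=8 : 26 c2 18 09 b5 34 73 80
[2] 0x0b->0x1d len=2 : 73 80
[3] 0x06->0x0f len=7 : c2 18 09 b5 34 73 80
[4] 0x12->0x07 len=4 : b5 34 73 80
query mem[0x13]=0x34, mem[0x09]=0x73, mem[0x03]=0x6a, mem[0x1f]=0x09

MEM[0x13,0x09,0x03,0x1f] = 34 73 6a 09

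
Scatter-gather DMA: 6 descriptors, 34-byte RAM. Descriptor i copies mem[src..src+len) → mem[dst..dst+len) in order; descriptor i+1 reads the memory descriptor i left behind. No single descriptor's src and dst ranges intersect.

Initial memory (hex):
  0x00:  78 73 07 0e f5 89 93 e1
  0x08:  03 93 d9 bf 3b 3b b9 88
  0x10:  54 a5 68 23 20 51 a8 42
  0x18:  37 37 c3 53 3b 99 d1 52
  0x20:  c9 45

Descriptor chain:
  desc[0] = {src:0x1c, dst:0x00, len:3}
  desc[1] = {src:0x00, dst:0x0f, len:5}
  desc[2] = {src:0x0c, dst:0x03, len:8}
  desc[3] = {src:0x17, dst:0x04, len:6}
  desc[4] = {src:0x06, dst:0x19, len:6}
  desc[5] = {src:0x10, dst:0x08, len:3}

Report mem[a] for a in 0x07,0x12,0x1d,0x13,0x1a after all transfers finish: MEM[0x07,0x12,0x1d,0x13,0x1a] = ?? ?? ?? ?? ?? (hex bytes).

#0 dst[0x00+3] := {0x3b,0x99,0xd1}
#1 dst[0x0f+5] := {0x3b,0x99,0xd1,0x0e,0xf5}
#2 dst[0x03+8] := {0x3b,0x3b,0xb9,0x3b,0x99,0xd1,0x0e,0xf5}
#3 dst[0x04+6] := {0x42,0x37,0x37,0xc3,0x53,0x3b}
#4 dst[0x19+6] := {0x37,0xc3,0x53,0x3b,0xf5,0xbf}
#5 dst[0x08+3] := {0x99,0xd1,0x0e}
query mem[0x07]=0xc3, mem[0x12]=0x0e, mem[0x1d]=0xf5, mem[0x13]=0xf5, mem[0x1a]=0xc3

MEM[0x07,0x12,0x1d,0x13,0x1a] = c3 0e f5 f5 c3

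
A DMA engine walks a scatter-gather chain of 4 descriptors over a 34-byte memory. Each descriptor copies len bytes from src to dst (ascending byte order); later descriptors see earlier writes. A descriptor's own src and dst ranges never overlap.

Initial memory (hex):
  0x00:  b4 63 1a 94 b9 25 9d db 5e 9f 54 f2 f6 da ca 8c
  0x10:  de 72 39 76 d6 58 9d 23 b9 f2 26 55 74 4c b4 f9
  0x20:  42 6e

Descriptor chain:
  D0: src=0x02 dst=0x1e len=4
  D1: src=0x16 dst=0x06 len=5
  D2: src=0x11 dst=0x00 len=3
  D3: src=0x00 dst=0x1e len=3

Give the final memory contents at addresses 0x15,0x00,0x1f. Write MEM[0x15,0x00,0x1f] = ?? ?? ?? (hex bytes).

MEM[0x15,0x00,0x1f] = 58 72 39

#0 dst[0x1e+4] := {0x1a,0x94,0xb9,0x25}
#1 dst[0x06+5] := {0x9d,0x23,0xb9,0xf2,0x26}
#2 dst[0x00+3] := {0x72,0x39,0x76}
#3 dst[0x1e+3] := {0x72,0x39,0x76}
query mem[0x15]=0x58, mem[0x00]=0x72, mem[0x1f]=0x39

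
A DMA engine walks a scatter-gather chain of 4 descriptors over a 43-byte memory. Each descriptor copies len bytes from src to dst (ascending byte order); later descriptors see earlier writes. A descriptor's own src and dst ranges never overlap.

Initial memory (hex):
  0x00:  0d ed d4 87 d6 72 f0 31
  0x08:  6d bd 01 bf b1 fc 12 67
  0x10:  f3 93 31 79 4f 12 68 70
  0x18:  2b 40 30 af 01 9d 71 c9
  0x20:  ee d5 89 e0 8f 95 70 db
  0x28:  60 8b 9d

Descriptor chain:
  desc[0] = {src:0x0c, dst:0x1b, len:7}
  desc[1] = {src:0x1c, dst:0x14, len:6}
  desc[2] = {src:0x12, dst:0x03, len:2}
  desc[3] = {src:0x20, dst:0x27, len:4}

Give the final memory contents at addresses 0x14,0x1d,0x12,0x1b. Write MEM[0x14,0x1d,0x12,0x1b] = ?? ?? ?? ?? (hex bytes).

  after D0: wrote 7B at 0x1b = b1fc1267f39331
  after D1: wrote 6B at 0x14 = fc1267f39331
  after D2: wrote 2B at 0x03 = 3179
  after D3: wrote 4B at 0x27 = 933189e0
query mem[0x14]=0xfc, mem[0x1d]=0x12, mem[0x12]=0x31, mem[0x1b]=0xb1

MEM[0x14,0x1d,0x12,0x1b] = fc 12 31 b1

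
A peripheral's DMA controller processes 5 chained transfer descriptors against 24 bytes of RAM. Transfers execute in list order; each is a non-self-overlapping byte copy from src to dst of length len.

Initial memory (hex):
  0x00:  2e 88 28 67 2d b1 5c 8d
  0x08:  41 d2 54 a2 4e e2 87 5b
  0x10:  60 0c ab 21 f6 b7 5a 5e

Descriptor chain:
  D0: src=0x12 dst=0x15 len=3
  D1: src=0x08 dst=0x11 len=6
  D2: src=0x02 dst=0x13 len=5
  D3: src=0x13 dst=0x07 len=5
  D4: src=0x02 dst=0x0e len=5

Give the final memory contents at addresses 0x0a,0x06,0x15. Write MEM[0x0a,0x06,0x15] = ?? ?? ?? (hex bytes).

MEM[0x0a,0x06,0x15] = b1 5c 2d

  after D0: wrote 3B at 0x15 = ab21f6
  after D1: wrote 6B at 0x11 = 41d254a24ee2
  after D2: wrote 5B at 0x13 = 28672db15c
  after D3: wrote 5B at 0x07 = 28672db15c
  after D4: wrote 5B at 0x0e = 28672db15c
query mem[0x0a]=0xb1, mem[0x06]=0x5c, mem[0x15]=0x2d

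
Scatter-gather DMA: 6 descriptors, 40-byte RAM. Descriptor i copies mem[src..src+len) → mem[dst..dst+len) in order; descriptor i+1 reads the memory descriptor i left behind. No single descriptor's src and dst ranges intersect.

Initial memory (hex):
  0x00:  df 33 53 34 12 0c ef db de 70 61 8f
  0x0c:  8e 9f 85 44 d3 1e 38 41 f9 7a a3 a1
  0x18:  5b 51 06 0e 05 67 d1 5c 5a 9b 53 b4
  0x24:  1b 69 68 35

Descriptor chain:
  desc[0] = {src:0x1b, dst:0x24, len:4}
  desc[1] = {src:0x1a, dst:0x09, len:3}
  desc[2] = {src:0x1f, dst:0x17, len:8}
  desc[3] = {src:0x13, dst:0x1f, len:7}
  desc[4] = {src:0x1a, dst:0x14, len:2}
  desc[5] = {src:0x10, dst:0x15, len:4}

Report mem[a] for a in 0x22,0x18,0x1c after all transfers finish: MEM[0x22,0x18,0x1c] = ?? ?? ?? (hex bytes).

#0 dst[0x24+4] := {0x0e,0x05,0x67,0xd1}
#1 dst[0x09+3] := {0x06,0x0e,0x05}
#2 dst[0x17+8] := {0x5c,0x5a,0x9b,0x53,0xb4,0x0e,0x05,0x67}
#3 dst[0x1f+7] := {0x41,0xf9,0x7a,0xa3,0x5c,0x5a,0x9b}
#4 dst[0x14+2] := {0x53,0xb4}
#5 dst[0x15+4] := {0xd3,0x1e,0x38,0x41}
query mem[0x22]=0xa3, mem[0x18]=0x41, mem[0x1c]=0x0e

MEM[0x22,0x18,0x1c] = a3 41 0e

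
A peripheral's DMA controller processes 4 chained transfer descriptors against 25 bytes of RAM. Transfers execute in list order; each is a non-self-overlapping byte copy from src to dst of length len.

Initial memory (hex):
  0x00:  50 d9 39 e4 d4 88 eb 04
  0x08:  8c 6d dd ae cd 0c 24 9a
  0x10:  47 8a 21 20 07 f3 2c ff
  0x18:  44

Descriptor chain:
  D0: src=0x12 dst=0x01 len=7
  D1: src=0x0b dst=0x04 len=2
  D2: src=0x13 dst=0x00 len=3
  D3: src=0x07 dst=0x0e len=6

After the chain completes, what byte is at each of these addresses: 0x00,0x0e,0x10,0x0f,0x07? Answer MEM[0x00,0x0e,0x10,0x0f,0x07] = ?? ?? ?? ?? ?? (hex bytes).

  after D0: wrote 7B at 0x01 = 212007f32cff44
  after D1: wrote 2B at 0x04 = aecd
  after D2: wrote 3B at 0x00 = 2007f3
  after D3: wrote 6B at 0x0e = 448c6dddaecd
query mem[0x00]=0x20, mem[0x0e]=0x44, mem[0x10]=0x6d, mem[0x0f]=0x8c, mem[0x07]=0x44

MEM[0x00,0x0e,0x10,0x0f,0x07] = 20 44 6d 8c 44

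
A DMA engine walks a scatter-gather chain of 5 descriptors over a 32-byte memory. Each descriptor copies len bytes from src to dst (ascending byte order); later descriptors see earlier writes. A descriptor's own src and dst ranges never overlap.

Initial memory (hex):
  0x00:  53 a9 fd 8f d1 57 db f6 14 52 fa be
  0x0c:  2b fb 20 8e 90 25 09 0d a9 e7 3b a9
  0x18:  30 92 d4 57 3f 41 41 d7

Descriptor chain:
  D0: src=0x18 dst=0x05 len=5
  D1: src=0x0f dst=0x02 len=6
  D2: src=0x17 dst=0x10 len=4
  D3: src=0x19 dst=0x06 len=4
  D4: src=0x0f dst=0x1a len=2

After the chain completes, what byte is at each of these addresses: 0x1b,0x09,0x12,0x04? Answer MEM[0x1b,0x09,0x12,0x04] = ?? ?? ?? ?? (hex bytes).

  after D0: wrote 5B at 0x05 = 3092d4573f
  after D1: wrote 6B at 0x02 = 8e9025090da9
  after D2: wrote 4B at 0x10 = a93092d4
  after D3: wrote 4B at 0x06 = 92d4573f
  after D4: wrote 2B at 0x1a = 8ea9
query mem[0x1b]=0xa9, mem[0x09]=0x3f, mem[0x12]=0x92, mem[0x04]=0x25

MEM[0x1b,0x09,0x12,0x04] = a9 3f 92 25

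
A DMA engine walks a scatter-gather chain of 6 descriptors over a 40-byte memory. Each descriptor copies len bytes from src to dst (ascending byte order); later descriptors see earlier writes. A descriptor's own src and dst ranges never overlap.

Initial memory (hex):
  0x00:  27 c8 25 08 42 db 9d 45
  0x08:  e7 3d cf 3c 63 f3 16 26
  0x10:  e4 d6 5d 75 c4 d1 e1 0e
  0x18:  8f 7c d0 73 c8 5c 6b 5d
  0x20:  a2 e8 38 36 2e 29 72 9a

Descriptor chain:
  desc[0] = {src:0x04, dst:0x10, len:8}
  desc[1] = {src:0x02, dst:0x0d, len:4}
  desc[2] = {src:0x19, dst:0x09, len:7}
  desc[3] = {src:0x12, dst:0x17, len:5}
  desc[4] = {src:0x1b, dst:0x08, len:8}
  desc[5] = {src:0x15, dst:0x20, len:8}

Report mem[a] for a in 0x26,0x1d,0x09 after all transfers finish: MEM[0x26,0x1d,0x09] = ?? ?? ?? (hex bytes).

MEM[0x26,0x1d,0x09] = cf 5c c8

[0] 0x04->0x10 len=8 : 42 db 9d 45 e7 3d cf 3c
[1] 0x02->0x0d len=4 : 25 08 42 db
[2] 0x19->0x09 len=7 : 7c d0 73 c8 5c 6b 5d
[3] 0x12->0x17 len=5 : 9d 45 e7 3d cf
[4] 0x1b->0x08 len=8 : cf c8 5c 6b 5d a2 e8 38
[5] 0x15->0x20 len=8 : 3d cf 9d 45 e7 3d cf c8
query mem[0x26]=0xcf, mem[0x1d]=0x5c, mem[0x09]=0xc8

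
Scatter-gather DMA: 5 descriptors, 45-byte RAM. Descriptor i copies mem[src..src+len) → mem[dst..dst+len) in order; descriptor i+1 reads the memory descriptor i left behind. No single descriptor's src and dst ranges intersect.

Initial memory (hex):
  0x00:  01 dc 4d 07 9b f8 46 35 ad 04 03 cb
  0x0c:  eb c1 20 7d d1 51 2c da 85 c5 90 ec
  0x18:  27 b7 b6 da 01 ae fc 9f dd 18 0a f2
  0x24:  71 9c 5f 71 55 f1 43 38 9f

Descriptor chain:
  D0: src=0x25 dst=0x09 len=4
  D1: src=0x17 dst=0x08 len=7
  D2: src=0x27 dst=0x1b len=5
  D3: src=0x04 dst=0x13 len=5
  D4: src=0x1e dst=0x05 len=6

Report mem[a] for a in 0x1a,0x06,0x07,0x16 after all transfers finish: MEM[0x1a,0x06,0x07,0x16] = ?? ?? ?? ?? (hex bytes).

MEM[0x1a,0x06,0x07,0x16] = b6 38 dd 35

[0] 0x25->0x09 len=4 : 9c 5f 71 55
[1] 0x17->0x08 len=7 : ec 27 b7 b6 da 01 ae
[2] 0x27->0x1b len=5 : 71 55 f1 43 38
[3] 0x04->0x13 len=5 : 9b f8 46 35 ec
[4] 0x1e->0x05 len=6 : 43 38 dd 18 0a f2
query mem[0x1a]=0xb6, mem[0x06]=0x38, mem[0x07]=0xdd, mem[0x16]=0x35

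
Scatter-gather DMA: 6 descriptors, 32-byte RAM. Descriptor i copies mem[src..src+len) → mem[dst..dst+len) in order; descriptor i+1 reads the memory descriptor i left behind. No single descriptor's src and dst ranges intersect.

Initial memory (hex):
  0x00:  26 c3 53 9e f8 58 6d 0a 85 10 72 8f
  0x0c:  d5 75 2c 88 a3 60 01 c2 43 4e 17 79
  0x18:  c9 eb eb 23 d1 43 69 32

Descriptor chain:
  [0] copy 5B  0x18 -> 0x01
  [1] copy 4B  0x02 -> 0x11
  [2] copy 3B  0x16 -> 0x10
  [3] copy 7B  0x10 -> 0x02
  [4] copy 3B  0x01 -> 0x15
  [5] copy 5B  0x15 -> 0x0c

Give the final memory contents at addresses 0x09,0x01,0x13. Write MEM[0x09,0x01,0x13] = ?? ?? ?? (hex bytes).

MEM[0x09,0x01,0x13] = 10 c9 23

D0: mem[0x01..0x05] <- [c9 eb eb 23 d1]
D1: mem[0x11..0x14] <- [eb eb 23 d1]
D2: mem[0x10..0x12] <- [17 79 c9]
D3: mem[0x02..0x08] <- [17 79 c9 23 d1 4e 17]
D4: mem[0x15..0x17] <- [c9 17 79]
D5: mem[0x0c..0x10] <- [c9 17 79 c9 eb]
query mem[0x09]=0x10, mem[0x01]=0xc9, mem[0x13]=0x23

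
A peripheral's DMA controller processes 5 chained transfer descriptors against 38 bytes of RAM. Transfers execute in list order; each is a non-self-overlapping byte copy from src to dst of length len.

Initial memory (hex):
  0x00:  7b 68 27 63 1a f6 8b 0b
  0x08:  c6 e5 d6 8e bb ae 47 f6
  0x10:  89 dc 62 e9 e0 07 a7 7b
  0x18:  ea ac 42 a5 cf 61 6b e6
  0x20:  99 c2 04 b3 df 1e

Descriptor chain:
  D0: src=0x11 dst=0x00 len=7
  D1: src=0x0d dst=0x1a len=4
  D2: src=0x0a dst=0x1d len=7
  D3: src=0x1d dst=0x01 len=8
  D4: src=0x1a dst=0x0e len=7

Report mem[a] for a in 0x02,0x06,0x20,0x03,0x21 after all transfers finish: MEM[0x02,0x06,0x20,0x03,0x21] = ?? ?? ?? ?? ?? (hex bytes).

  after D0: wrote 7B at 0x00 = dc62e9e007a77b
  after D1: wrote 4B at 0x1a = ae47f689
  after D2: wrote 7B at 0x1d = d68ebbae47f689
  after D3: wrote 8B at 0x01 = d68ebbae47f689df
  after D4: wrote 7B at 0x0e = ae47f6d68ebbae
query mem[0x02]=0x8e, mem[0x06]=0xf6, mem[0x20]=0xae, mem[0x03]=0xbb, mem[0x21]=0x47

MEM[0x02,0x06,0x20,0x03,0x21] = 8e f6 ae bb 47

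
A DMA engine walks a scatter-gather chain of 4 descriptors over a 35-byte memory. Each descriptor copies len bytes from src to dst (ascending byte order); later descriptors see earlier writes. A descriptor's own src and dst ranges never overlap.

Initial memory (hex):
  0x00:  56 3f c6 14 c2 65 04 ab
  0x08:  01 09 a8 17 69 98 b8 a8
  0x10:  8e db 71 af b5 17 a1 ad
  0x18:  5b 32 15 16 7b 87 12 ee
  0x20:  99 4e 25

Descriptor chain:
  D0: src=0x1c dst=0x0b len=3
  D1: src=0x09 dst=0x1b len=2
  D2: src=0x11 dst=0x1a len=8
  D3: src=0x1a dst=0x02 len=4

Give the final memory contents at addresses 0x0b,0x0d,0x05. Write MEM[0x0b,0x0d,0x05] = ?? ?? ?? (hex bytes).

#0 dst[0x0b+3] := {0x7b,0x87,0x12}
#1 dst[0x1b+2] := {0x09,0xa8}
#2 dst[0x1a+8] := {0xdb,0x71,0xaf,0xb5,0x17,0xa1,0xad,0x5b}
#3 dst[0x02+4] := {0xdb,0x71,0xaf,0xb5}
query mem[0x0b]=0x7b, mem[0x0d]=0x12, mem[0x05]=0xb5

MEM[0x0b,0x0d,0x05] = 7b 12 b5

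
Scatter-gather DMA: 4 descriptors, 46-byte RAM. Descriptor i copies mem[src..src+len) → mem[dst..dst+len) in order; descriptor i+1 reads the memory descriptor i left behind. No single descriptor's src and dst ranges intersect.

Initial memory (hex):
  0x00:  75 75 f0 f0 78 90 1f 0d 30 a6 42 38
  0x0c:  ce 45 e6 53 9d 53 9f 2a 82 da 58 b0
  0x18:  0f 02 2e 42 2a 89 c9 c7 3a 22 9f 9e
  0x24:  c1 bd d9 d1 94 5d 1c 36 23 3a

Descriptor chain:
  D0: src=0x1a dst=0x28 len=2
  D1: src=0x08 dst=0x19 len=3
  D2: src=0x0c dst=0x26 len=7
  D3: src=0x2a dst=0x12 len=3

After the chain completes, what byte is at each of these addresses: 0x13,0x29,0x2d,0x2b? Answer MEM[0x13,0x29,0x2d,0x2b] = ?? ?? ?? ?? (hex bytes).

MEM[0x13,0x29,0x2d,0x2b] = 53 53 3a 53

D0: mem[0x28..0x29] <- [2e 42]
D1: mem[0x19..0x1b] <- [30 a6 42]
D2: mem[0x26..0x2c] <- [ce 45 e6 53 9d 53 9f]
D3: mem[0x12..0x14] <- [9d 53 9f]
query mem[0x13]=0x53, mem[0x29]=0x53, mem[0x2d]=0x3a, mem[0x2b]=0x53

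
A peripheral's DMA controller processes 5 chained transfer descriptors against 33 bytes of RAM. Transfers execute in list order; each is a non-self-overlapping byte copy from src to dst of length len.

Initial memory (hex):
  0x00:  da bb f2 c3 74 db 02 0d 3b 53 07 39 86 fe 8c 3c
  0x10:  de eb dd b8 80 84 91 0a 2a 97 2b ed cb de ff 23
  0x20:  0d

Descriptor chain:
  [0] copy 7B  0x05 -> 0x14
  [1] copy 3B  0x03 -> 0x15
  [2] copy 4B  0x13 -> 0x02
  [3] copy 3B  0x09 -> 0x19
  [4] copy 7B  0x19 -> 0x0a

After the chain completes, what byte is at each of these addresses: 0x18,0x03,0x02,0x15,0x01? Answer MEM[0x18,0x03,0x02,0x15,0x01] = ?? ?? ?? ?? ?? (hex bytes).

[0] 0x05->0x14 len=7 : db 02 0d 3b 53 07 39
[1] 0x03->0x15 len=3 : c3 74 db
[2] 0x13->0x02 len=4 : b8 db c3 74
[3] 0x09->0x19 len=3 : 53 07 39
[4] 0x19->0x0a len=7 : 53 07 39 cb de ff 23
query mem[0x18]=0x53, mem[0x03]=0xdb, mem[0x02]=0xb8, mem[0x15]=0xc3, mem[0x01]=0xbb

MEM[0x18,0x03,0x02,0x15,0x01] = 53 db b8 c3 bb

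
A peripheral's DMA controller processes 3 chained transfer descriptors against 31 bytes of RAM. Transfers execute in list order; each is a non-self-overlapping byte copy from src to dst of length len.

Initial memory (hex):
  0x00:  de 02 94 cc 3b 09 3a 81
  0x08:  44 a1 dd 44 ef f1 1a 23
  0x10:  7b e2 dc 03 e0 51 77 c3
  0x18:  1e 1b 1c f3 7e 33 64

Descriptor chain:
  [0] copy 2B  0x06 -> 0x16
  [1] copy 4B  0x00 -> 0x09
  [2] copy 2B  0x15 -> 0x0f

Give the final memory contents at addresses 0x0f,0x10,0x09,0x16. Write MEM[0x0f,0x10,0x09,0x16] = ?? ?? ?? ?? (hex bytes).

MEM[0x0f,0x10,0x09,0x16] = 51 3a de 3a

  after D0: wrote 2B at 0x16 = 3a81
  after D1: wrote 4B at 0x09 = de0294cc
  after D2: wrote 2B at 0x0f = 513a
query mem[0x0f]=0x51, mem[0x10]=0x3a, mem[0x09]=0xde, mem[0x16]=0x3a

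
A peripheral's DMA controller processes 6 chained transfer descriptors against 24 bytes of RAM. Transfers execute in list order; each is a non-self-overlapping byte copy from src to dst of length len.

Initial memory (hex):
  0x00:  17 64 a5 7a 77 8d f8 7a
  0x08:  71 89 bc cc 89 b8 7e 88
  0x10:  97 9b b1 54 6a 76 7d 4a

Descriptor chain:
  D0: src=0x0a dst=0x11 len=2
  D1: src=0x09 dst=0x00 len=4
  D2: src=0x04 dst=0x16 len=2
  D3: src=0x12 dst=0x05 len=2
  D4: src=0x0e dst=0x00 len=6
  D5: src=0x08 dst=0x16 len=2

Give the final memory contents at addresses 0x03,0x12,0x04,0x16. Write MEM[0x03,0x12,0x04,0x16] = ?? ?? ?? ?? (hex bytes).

D0: mem[0x11..0x12] <- [bc cc]
D1: mem[0x00..0x03] <- [89 bc cc 89]
D2: mem[0x16..0x17] <- [77 8d]
D3: mem[0x05..0x06] <- [cc 54]
D4: mem[0x00..0x05] <- [7e 88 97 bc cc 54]
D5: mem[0x16..0x17] <- [71 89]
query mem[0x03]=0xbc, mem[0x12]=0xcc, mem[0x04]=0xcc, mem[0x16]=0x71

MEM[0x03,0x12,0x04,0x16] = bc cc cc 71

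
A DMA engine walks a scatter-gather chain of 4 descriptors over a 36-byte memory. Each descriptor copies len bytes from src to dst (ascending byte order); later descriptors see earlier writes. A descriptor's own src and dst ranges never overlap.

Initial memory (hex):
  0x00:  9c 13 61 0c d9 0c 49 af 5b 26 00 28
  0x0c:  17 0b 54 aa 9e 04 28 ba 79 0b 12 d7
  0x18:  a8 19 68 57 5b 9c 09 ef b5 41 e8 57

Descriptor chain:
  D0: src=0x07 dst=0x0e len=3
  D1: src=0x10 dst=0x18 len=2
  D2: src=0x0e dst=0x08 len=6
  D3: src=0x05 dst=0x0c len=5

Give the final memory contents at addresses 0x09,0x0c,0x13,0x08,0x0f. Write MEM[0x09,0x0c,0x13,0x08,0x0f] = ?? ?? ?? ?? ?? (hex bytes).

  after D0: wrote 3B at 0x0e = af5b26
  after D1: wrote 2B at 0x18 = 2604
  after D2: wrote 6B at 0x08 = af5b260428ba
  after D3: wrote 5B at 0x0c = 0c49afaf5b
query mem[0x09]=0x5b, mem[0x0c]=0x0c, mem[0x13]=0xba, mem[0x08]=0xaf, mem[0x0f]=0xaf

MEM[0x09,0x0c,0x13,0x08,0x0f] = 5b 0c ba af af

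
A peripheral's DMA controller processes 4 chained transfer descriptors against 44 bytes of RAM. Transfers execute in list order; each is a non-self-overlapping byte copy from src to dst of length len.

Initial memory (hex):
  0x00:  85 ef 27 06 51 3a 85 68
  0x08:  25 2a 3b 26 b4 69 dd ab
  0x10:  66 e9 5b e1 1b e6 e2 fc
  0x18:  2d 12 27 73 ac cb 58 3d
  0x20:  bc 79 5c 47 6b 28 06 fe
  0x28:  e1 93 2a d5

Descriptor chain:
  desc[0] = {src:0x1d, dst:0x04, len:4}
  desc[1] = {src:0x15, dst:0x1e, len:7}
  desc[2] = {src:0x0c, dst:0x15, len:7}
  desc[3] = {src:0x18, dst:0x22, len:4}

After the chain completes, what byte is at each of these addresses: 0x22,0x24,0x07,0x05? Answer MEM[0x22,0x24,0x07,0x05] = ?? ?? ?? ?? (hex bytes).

  after D0: wrote 4B at 0x04 = cb583dbc
  after D1: wrote 7B at 0x1e = e6e2fc2d122773
  after D2: wrote 7B at 0x15 = b469ddab66e95b
  after D3: wrote 4B at 0x22 = ab66e95b
query mem[0x22]=0xab, mem[0x24]=0xe9, mem[0x07]=0xbc, mem[0x05]=0x58

MEM[0x22,0x24,0x07,0x05] = ab e9 bc 58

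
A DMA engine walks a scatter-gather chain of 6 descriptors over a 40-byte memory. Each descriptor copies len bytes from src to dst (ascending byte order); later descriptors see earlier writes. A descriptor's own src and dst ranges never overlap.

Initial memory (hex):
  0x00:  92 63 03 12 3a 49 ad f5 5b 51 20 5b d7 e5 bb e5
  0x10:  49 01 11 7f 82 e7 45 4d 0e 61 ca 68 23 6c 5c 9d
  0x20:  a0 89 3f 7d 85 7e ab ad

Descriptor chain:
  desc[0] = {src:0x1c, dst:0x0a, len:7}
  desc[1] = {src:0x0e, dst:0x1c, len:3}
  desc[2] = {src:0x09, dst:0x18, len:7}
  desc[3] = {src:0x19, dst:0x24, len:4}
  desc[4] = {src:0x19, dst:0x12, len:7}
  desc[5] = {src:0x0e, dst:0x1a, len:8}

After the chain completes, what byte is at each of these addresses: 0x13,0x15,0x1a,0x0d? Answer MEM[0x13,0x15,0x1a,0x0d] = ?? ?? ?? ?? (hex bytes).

[0] 0x1c->0x0a len=7 : 23 6c 5c 9d a0 89 3f
[1] 0x0e->0x1c len=3 : a0 89 3f
[2] 0x09->0x18 len=7 : 51 23 6c 5c 9d a0 89
[3] 0x19->0x24 len=4 : 23 6c 5c 9d
[4] 0x19->0x12 len=7 : 23 6c 5c 9d a0 89 9d
[5] 0x0e->0x1a len=8 : a0 89 3f 01 23 6c 5c 9d
query mem[0x13]=0x6c, mem[0x15]=0x9d, mem[0x1a]=0xa0, mem[0x0d]=0x9d

MEM[0x13,0x15,0x1a,0x0d] = 6c 9d a0 9d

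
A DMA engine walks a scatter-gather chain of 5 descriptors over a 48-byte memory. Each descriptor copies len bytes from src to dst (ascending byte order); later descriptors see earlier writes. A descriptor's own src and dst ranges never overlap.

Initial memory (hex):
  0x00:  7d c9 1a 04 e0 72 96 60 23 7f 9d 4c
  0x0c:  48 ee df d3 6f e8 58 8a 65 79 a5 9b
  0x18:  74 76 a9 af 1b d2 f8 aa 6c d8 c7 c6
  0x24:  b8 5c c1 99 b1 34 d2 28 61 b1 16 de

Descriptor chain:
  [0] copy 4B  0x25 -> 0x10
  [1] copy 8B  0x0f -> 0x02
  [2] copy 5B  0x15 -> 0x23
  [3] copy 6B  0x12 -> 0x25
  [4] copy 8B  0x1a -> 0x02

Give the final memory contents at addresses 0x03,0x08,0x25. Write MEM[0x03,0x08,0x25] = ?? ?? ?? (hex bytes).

MEM[0x03,0x08,0x25] = af 6c 99

#0 dst[0x10+4] := {0x5c,0xc1,0x99,0xb1}
#1 dst[0x02+8] := {0xd3,0x5c,0xc1,0x99,0xb1,0x65,0x79,0xa5}
#2 dst[0x23+5] := {0x79,0xa5,0x9b,0x74,0x76}
#3 dst[0x25+6] := {0x99,0xb1,0x65,0x79,0xa5,0x9b}
#4 dst[0x02+8] := {0xa9,0xaf,0x1b,0xd2,0xf8,0xaa,0x6c,0xd8}
query mem[0x03]=0xaf, mem[0x08]=0x6c, mem[0x25]=0x99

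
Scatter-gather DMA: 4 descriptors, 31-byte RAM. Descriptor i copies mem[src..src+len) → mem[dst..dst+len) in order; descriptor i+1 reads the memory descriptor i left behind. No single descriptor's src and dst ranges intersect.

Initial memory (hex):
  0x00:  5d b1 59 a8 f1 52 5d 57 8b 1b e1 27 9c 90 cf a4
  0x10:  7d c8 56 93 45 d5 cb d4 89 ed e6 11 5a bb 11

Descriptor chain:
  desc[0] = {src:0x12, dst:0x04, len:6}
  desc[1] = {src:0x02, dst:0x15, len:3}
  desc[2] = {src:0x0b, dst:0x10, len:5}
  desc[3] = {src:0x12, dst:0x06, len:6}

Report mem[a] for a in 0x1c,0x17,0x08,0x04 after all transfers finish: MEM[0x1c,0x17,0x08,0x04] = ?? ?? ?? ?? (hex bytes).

MEM[0x1c,0x17,0x08,0x04] = 5a 56 a4 56

[0] 0x12->0x04 len=6 : 56 93 45 d5 cb d4
[1] 0x02->0x15 len=3 : 59 a8 56
[2] 0x0b->0x10 len=5 : 27 9c 90 cf a4
[3] 0x12->0x06 len=6 : 90 cf a4 59 a8 56
query mem[0x1c]=0x5a, mem[0x17]=0x56, mem[0x08]=0xa4, mem[0x04]=0x56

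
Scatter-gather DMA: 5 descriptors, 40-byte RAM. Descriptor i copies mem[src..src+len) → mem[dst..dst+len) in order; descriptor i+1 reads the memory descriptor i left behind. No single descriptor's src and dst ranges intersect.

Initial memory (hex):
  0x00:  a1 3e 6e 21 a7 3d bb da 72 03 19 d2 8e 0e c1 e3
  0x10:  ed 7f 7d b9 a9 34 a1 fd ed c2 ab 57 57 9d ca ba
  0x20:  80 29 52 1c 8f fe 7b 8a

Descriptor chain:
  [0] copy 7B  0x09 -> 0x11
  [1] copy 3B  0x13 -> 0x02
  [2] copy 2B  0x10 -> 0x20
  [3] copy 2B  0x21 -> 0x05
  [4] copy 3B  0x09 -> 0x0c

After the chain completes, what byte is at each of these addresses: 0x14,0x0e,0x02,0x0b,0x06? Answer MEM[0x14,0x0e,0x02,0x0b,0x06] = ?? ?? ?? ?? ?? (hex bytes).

MEM[0x14,0x0e,0x02,0x0b,0x06] = 8e d2 d2 d2 52

[0] 0x09->0x11 len=7 : 03 19 d2 8e 0e c1 e3
[1] 0x13->0x02 len=3 : d2 8e 0e
[2] 0x10->0x20 len=2 : ed 03
[3] 0x21->0x05 len=2 : 03 52
[4] 0x09->0x0c len=3 : 03 19 d2
query mem[0x14]=0x8e, mem[0x0e]=0xd2, mem[0x02]=0xd2, mem[0x0b]=0xd2, mem[0x06]=0x52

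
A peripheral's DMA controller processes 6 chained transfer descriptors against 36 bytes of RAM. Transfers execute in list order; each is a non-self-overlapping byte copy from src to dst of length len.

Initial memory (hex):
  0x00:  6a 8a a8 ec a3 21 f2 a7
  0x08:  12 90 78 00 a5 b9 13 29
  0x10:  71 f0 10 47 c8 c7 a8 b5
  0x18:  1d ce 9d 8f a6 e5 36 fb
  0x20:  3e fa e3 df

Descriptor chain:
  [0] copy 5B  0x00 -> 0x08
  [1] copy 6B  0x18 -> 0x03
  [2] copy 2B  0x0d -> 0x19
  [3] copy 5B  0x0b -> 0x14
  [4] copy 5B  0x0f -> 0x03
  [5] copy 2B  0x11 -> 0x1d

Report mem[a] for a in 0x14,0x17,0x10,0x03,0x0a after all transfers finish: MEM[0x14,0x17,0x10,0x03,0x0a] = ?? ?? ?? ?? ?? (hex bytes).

MEM[0x14,0x17,0x10,0x03,0x0a] = ec 13 71 29 a8

  after D0: wrote 5B at 0x08 = 6a8aa8eca3
  after D1: wrote 6B at 0x03 = 1dce9d8fa6e5
  after D2: wrote 2B at 0x19 = b913
  after D3: wrote 5B at 0x14 = eca3b91329
  after D4: wrote 5B at 0x03 = 2971f01047
  after D5: wrote 2B at 0x1d = f010
query mem[0x14]=0xec, mem[0x17]=0x13, mem[0x10]=0x71, mem[0x03]=0x29, mem[0x0a]=0xa8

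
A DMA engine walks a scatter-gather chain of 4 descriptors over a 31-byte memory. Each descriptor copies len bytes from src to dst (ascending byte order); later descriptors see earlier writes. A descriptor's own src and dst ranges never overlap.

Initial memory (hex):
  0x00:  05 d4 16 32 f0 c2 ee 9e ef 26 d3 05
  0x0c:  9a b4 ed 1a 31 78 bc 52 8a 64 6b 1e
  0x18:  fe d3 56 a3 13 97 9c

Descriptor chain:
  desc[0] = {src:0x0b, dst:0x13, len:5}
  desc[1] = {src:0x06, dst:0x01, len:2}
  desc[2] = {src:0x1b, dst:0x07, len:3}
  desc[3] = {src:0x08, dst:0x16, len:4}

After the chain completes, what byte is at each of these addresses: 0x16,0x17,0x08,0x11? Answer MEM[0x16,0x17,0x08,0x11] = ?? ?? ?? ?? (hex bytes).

D0: mem[0x13..0x17] <- [05 9a b4 ed 1a]
D1: mem[0x01..0x02] <- [ee 9e]
D2: mem[0x07..0x09] <- [a3 13 97]
D3: mem[0x16..0x19] <- [13 97 d3 05]
query mem[0x16]=0x13, mem[0x17]=0x97, mem[0x08]=0x13, mem[0x11]=0x78

MEM[0x16,0x17,0x08,0x11] = 13 97 13 78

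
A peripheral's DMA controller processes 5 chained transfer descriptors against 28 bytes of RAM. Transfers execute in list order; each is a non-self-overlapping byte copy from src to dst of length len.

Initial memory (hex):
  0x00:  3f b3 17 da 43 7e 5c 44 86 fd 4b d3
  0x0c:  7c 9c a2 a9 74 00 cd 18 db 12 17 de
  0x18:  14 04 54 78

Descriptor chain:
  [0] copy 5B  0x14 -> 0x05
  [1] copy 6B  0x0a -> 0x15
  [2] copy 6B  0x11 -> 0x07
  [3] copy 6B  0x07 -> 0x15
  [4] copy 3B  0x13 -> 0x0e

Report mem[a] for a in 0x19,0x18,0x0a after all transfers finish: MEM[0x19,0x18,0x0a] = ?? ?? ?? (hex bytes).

MEM[0x19,0x18,0x0a] = 4b db db

D0: mem[0x05..0x09] <- [db 12 17 de 14]
D1: mem[0x15..0x1a] <- [4b d3 7c 9c a2 a9]
D2: mem[0x07..0x0c] <- [00 cd 18 db 4b d3]
D3: mem[0x15..0x1a] <- [00 cd 18 db 4b d3]
D4: mem[0x0e..0x10] <- [18 db 00]
query mem[0x19]=0x4b, mem[0x18]=0xdb, mem[0x0a]=0xdb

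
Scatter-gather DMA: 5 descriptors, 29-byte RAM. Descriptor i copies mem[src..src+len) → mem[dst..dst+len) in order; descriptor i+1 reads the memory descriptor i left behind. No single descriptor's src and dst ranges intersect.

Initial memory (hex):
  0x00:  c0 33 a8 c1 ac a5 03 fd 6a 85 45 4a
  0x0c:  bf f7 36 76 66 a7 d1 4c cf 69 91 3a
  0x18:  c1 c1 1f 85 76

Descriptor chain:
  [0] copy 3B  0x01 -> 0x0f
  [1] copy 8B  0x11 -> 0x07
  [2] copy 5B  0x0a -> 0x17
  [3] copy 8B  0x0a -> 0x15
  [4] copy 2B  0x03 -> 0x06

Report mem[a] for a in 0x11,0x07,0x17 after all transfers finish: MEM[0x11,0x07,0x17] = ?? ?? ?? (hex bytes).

MEM[0x11,0x07,0x17] = c1 ac 91

D0: mem[0x0f..0x11] <- [33 a8 c1]
D1: mem[0x07..0x0e] <- [c1 d1 4c cf 69 91 3a c1]
D2: mem[0x17..0x1b] <- [cf 69 91 3a c1]
D3: mem[0x15..0x1c] <- [cf 69 91 3a c1 33 a8 c1]
D4: mem[0x06..0x07] <- [c1 ac]
query mem[0x11]=0xc1, mem[0x07]=0xac, mem[0x17]=0x91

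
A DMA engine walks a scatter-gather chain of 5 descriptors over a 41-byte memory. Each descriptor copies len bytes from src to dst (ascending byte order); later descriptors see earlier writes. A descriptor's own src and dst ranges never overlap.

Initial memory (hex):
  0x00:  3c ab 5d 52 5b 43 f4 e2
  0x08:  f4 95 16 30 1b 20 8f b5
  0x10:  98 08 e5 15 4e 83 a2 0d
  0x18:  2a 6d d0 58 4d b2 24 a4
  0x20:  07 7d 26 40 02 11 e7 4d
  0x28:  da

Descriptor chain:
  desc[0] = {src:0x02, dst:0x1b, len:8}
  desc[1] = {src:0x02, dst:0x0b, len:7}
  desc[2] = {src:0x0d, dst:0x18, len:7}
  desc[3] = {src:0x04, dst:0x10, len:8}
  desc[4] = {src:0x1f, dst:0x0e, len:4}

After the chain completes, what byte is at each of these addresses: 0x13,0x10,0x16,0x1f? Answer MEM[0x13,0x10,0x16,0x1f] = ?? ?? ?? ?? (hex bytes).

MEM[0x13,0x10,0x16,0x1f] = e2 f4 16 f4

D0: mem[0x1b..0x22] <- [5d 52 5b 43 f4 e2 f4 95]
D1: mem[0x0b..0x11] <- [5d 52 5b 43 f4 e2 f4]
D2: mem[0x18..0x1e] <- [5b 43 f4 e2 f4 e5 15]
D3: mem[0x10..0x17] <- [5b 43 f4 e2 f4 95 16 5d]
D4: mem[0x0e..0x11] <- [f4 e2 f4 95]
query mem[0x13]=0xe2, mem[0x10]=0xf4, mem[0x16]=0x16, mem[0x1f]=0xf4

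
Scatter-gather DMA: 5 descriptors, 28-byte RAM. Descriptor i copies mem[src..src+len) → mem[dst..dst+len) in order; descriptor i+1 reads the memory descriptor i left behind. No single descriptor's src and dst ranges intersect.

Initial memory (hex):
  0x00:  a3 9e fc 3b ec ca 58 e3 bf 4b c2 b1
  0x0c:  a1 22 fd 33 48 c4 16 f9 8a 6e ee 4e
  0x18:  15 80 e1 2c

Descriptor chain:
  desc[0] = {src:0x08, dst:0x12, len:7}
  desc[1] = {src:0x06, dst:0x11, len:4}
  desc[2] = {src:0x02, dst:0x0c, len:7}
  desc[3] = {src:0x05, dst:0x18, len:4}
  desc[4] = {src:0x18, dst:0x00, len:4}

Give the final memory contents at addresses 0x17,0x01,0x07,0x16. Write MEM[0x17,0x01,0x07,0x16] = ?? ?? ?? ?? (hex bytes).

D0: mem[0x12..0x18] <- [bf 4b c2 b1 a1 22 fd]
D1: mem[0x11..0x14] <- [58 e3 bf 4b]
D2: mem[0x0c..0x12] <- [fc 3b ec ca 58 e3 bf]
D3: mem[0x18..0x1b] <- [ca 58 e3 bf]
D4: mem[0x00..0x03] <- [ca 58 e3 bf]
query mem[0x17]=0x22, mem[0x01]=0x58, mem[0x07]=0xe3, mem[0x16]=0xa1

MEM[0x17,0x01,0x07,0x16] = 22 58 e3 a1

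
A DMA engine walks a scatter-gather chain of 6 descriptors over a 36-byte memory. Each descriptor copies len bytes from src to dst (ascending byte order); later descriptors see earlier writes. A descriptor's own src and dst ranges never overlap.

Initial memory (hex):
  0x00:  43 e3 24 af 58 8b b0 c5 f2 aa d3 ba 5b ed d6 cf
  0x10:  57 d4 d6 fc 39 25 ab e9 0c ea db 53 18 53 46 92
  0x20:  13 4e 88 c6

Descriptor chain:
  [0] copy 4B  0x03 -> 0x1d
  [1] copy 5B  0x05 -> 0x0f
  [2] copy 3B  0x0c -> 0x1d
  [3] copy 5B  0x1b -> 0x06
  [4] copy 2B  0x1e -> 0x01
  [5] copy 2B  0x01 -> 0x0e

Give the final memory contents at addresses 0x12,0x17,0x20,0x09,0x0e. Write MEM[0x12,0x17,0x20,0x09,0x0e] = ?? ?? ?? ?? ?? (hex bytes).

MEM[0x12,0x17,0x20,0x09,0x0e] = f2 e9 b0 ed ed

D0: mem[0x1d..0x20] <- [af 58 8b b0]
D1: mem[0x0f..0x13] <- [8b b0 c5 f2 aa]
D2: mem[0x1d..0x1f] <- [5b ed d6]
D3: mem[0x06..0x0a] <- [53 18 5b ed d6]
D4: mem[0x01..0x02] <- [ed d6]
D5: mem[0x0e..0x0f] <- [ed d6]
query mem[0x12]=0xf2, mem[0x17]=0xe9, mem[0x20]=0xb0, mem[0x09]=0xed, mem[0x0e]=0xed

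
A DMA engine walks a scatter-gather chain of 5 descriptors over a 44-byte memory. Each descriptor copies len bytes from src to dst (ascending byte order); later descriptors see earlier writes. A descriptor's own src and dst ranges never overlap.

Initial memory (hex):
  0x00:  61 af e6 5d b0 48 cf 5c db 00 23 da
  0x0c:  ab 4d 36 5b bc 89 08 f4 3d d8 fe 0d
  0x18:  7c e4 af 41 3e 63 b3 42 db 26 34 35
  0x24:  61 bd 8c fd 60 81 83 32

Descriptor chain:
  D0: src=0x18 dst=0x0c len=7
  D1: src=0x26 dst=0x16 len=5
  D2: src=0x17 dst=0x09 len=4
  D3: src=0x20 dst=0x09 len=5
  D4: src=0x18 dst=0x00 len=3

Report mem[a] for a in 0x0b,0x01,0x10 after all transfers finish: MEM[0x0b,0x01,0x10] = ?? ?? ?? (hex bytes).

MEM[0x0b,0x01,0x10] = 34 81 3e

[0] 0x18->0x0c len=7 : 7c e4 af 41 3e 63 b3
[1] 0x26->0x16 len=5 : 8c fd 60 81 83
[2] 0x17->0x09 len=4 : fd 60 81 83
[3] 0x20->0x09 len=5 : db 26 34 35 61
[4] 0x18->0x00 len=3 : 60 81 83
query mem[0x0b]=0x34, mem[0x01]=0x81, mem[0x10]=0x3e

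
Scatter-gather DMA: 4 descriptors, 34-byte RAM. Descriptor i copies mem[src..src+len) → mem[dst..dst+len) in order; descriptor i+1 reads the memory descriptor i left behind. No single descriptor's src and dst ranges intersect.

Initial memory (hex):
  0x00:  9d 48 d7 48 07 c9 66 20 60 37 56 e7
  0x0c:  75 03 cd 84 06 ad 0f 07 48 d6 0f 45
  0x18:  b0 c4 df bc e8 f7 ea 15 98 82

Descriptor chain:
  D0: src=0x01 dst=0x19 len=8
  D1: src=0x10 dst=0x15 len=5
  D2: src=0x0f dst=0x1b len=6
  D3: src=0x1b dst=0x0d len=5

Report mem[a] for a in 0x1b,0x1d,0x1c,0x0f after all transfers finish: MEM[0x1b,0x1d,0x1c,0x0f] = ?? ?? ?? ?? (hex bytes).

[0] 0x01->0x19 len=8 : 48 d7 48 07 c9 66 20 60
[1] 0x10->0x15 len=5 : 06 ad 0f 07 48
[2] 0x0f->0x1b len=6 : 84 06 ad 0f 07 48
[3] 0x1b->0x0d len=5 : 84 06 ad 0f 07
query mem[0x1b]=0x84, mem[0x1d]=0xad, mem[0x1c]=0x06, mem[0x0f]=0xad

MEM[0x1b,0x1d,0x1c,0x0f] = 84 ad 06 ad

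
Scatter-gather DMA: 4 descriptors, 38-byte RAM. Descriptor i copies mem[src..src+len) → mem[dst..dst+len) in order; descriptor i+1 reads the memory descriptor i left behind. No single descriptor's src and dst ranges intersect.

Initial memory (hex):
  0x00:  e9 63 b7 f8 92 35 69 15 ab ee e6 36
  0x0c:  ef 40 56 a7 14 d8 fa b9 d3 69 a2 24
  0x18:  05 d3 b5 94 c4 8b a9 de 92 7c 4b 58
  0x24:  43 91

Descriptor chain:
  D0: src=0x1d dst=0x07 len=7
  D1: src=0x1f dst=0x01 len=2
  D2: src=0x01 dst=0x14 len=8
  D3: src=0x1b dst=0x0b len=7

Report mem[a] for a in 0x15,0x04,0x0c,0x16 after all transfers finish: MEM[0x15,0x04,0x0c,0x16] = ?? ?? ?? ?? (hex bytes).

MEM[0x15,0x04,0x0c,0x16] = 92 92 c4 f8

  after D0: wrote 7B at 0x07 = 8ba9de927c4b58
  after D1: wrote 2B at 0x01 = de92
  after D2: wrote 8B at 0x14 = de92f89235698ba9
  after D3: wrote 7B at 0x0b = a9c48ba9de927c
query mem[0x15]=0x92, mem[0x04]=0x92, mem[0x0c]=0xc4, mem[0x16]=0xf8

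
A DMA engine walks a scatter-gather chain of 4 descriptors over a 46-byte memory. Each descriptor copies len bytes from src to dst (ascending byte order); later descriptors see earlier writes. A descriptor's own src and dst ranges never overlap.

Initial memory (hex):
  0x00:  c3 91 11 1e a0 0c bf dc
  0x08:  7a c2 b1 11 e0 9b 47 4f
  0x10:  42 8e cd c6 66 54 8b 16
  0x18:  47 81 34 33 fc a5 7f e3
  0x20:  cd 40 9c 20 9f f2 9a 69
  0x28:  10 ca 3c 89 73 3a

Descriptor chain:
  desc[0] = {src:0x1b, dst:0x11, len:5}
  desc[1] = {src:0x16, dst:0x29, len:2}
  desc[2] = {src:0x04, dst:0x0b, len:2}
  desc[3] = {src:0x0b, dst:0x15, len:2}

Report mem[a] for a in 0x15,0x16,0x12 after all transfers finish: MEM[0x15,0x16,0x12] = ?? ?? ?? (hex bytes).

MEM[0x15,0x16,0x12] = a0 0c fc

#0 dst[0x11+5] := {0x33,0xfc,0xa5,0x7f,0xe3}
#1 dst[0x29+2] := {0x8b,0x16}
#2 dst[0x0b+2] := {0xa0,0x0c}
#3 dst[0x15+2] := {0xa0,0x0c}
query mem[0x15]=0xa0, mem[0x16]=0x0c, mem[0x12]=0xfc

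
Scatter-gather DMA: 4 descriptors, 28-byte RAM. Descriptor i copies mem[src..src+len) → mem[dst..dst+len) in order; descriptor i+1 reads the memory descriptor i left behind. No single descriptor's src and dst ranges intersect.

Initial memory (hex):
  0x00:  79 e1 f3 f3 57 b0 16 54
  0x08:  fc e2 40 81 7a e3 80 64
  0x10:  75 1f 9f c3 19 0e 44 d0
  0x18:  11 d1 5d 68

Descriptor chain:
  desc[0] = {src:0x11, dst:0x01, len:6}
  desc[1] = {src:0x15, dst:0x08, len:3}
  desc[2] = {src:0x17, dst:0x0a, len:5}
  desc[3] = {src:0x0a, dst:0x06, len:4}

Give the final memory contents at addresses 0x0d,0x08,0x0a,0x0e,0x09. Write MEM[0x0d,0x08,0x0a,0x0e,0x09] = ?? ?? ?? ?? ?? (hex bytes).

MEM[0x0d,0x08,0x0a,0x0e,0x09] = 5d d1 d0 68 5d

  after D0: wrote 6B at 0x01 = 1f9fc3190e44
  after D1: wrote 3B at 0x08 = 0e44d0
  after D2: wrote 5B at 0x0a = d011d15d68
  after D3: wrote 4B at 0x06 = d011d15d
query mem[0x0d]=0x5d, mem[0x08]=0xd1, mem[0x0a]=0xd0, mem[0x0e]=0x68, mem[0x09]=0x5d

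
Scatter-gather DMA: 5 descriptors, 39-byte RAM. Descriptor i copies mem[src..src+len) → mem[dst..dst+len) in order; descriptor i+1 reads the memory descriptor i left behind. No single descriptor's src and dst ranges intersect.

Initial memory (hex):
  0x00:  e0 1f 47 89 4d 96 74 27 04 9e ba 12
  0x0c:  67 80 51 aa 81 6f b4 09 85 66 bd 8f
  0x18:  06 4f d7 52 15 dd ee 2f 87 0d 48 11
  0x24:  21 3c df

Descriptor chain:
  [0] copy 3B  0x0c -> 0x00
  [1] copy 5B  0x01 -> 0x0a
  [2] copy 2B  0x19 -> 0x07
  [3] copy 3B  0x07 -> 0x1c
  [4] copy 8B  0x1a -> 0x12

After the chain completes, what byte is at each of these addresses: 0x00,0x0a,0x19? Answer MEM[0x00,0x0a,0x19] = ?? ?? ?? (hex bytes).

MEM[0x00,0x0a,0x19] = 67 80 0d

[0] 0x0c->0x00 len=3 : 67 80 51
[1] 0x01->0x0a len=5 : 80 51 89 4d 96
[2] 0x19->0x07 len=2 : 4f d7
[3] 0x07->0x1c len=3 : 4f d7 9e
[4] 0x1a->0x12 len=8 : d7 52 4f d7 9e 2f 87 0d
query mem[0x00]=0x67, mem[0x0a]=0x80, mem[0x19]=0x0d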